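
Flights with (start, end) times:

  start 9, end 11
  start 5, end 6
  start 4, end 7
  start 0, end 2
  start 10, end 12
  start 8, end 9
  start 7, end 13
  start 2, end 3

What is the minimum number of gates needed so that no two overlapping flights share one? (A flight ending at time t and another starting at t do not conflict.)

Count concurrent intervals with a sweep; the peak is the room count.
Events (time:±→running): 0:+→1 2:-→0 2:+→1 3:-→0 4:+→1 5:+→2 6:-→1 7:-→0 7:+→1 8:+→2 9:-→1 9:+→2 10:+→3 … peak 3.

3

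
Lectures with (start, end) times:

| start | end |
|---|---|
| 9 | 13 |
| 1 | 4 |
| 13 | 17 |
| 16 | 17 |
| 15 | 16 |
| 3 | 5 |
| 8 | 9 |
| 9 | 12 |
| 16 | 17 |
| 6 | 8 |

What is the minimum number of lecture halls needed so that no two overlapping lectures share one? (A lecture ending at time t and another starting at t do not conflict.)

3

The answer is the maximum number of intervals overlapping at any instant.
starts: [1, 3, 6, 8, 9, 9, 13, 15, 16, 16]
ends:   [4, 5, 8, 9, 12, 13, 16, 17, 17, 17]
s1→1 s3→2 e4→1 e5→0 s6→1 e8→0 s8→1 e9→0 s9→1 s9→2 e12→1 e13→0 s13→1 s15→2 e16→1 s16→2 s16→3  — peak 3.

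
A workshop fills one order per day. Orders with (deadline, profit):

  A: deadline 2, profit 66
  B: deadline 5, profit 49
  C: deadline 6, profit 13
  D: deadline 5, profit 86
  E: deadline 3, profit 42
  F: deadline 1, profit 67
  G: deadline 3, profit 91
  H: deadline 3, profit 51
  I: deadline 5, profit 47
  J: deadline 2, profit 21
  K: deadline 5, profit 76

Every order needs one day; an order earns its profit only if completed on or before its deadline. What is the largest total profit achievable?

399

Take jobs in profit order; each goes to the latest open slot no later than its deadline.
By profit: G(d3,91), D(d5,86), K(d5,76), F(d1,67), A(d2,66), H(d3,51), B(d5,49), I(d5,47), E(d3,42), J(d2,21), C(d6,13)
G→slot 3; D→slot 5; K→slot 4; F→slot 1; A→slot 2; H skipped; B skipped; I skipped; E skipped; J skipped; C→slot 6.
Profit = 67 + 66 + 91 + 76 + 86 + 13 = 399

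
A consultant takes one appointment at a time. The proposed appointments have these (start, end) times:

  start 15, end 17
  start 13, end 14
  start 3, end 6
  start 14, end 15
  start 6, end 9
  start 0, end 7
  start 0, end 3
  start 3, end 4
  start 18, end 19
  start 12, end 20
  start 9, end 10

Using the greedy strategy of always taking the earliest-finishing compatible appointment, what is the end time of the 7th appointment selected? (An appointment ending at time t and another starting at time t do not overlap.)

17

Order by finish time; keep every interval that doesn't clash with the previous kept one.
By end time: (0,3), (3,4), (3,6), (0,7), (6,9), (9,10), (13,14), (14,15), (15,17), (18,19), (12,20).
Pick (0,3); next start ≥ 3 → (3,4); next start ≥ 4 → (6,9); next start ≥ 9 → (9,10); next start ≥ 10 → (13,14); next start ≥ 14 → (14,15); next start ≥ 15 → (15,17); next start ≥ 17 → (18,19).
Selected: (0,3) (3,4) (6,9) (9,10) (13,14) (14,15) (15,17) (18,19)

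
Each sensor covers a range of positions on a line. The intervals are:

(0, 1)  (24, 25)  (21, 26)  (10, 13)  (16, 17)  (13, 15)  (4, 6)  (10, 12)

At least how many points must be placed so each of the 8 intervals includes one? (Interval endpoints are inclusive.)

Sort by right endpoint; whenever an interval is uncovered, place a point at its right end.
Sorted: [0,1] [4,6] [10,12] [10,13] [13,15] [16,17] [24,25] [21,26]
{[0,1]} hit by 1; {[4,6]} hit by 6; {[10,12],[10,13]} hit by 12; {[13,15]} hit by 15; {[16,17]} hit by 17; {[24,25],[21,26]} hit by 25.
Points: 1, 6, 12, 15, 17, 25 (6 total).

6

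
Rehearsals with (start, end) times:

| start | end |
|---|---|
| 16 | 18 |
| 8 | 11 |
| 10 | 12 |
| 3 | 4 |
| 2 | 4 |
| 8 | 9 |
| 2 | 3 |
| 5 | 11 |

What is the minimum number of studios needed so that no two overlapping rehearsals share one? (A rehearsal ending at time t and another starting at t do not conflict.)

starts: [2, 2, 3, 5, 8, 8, 10, 16]
ends:   [3, 4, 4, 9, 11, 11, 12, 18]
s2→1 s2→2 e3→1 s3→2 e4→1 e4→0 s5→1 s8→2 s8→3  — peak 3.

3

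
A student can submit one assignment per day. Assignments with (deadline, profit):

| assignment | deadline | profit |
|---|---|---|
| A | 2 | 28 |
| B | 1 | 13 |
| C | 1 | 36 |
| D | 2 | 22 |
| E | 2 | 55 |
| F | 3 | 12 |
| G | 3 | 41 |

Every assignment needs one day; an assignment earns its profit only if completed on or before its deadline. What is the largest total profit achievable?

By profit: E(d2,55), G(d3,41), C(d1,36), A(d2,28), D(d2,22), B(d1,13), F(d3,12)
E→slot 2; G→slot 3; C→slot 1; A skipped; D skipped; B skipped; F skipped.
Profit = 36 + 55 + 41 = 132

132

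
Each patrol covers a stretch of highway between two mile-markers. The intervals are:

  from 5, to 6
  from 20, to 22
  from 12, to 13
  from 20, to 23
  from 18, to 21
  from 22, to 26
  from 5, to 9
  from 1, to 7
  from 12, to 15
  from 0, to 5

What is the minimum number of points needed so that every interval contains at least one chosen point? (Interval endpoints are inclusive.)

Sorted: [0,5] [5,6] [1,7] [5,9] [12,13] [12,15] [18,21] [20,22] [20,23] [22,26]
{[0,5],[5,6],[1,7],[5,9]} hit by 5; {[12,13],[12,15]} hit by 13; {[18,21],[20,22],[20,23]} hit by 21; {[22,26]} hit by 26.
Points: 5, 13, 21, 26 (4 total).

4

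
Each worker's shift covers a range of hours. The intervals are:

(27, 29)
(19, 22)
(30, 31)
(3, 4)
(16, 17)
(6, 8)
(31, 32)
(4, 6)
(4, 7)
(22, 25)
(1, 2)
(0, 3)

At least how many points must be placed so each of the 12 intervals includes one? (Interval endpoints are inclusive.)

By right end: [1,2]  [0,3]  [3,4]  [4,6]  [4,7]  [6,8]  [16,17]  [19,22]  [22,25]  [27,29]  [30,31]  [31,32]
[1,2] uncovered → point at 2; [3,4] uncovered → point at 4; [6,8] uncovered → point at 8; [16,17] uncovered → point at 17; [19,22] uncovered → point at 22; [27,29] uncovered → point at 29; [30,31] uncovered → point at 31.
Points: 2, 4, 8, 17, 22, 29, 31 (7 total).

7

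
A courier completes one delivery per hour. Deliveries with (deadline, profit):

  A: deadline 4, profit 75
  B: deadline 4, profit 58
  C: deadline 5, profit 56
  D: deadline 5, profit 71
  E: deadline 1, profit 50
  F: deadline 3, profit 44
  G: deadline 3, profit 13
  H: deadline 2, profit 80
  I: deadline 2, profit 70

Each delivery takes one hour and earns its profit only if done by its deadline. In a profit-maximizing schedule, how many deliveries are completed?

Take jobs in profit order; each goes to the latest open slot no later than its deadline.
Profit order: H=80 A=75 D=71 I=70 B=58 C=56 E=50 F=44 G=13
Assign: H→slot 2, A→slot 4, D→slot 5, I→slot 1, B→slot 3, C skipped, E skipped, F skipped, G skipped.
Slots: [1:I] [2:H] [3:B] [4:A] [5:D]
5 of 9 scheduled.

5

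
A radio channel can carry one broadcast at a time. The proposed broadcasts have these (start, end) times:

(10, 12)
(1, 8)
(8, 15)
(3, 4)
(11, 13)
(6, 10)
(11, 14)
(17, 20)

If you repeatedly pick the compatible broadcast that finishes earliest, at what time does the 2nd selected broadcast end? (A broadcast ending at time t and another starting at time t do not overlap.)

Sort by end time and greedily take each interval whose start is ≥ the last chosen end.
By end time: (3,4), (1,8), (6,10), (10,12), (11,13), (11,14), (8,15), (17,20).
Pick (3,4); next start ≥ 4 → (6,10); next start ≥ 10 → (10,12); next start ≥ 12 → (17,20).
Selected: (3,4) (6,10) (10,12) (17,20)

10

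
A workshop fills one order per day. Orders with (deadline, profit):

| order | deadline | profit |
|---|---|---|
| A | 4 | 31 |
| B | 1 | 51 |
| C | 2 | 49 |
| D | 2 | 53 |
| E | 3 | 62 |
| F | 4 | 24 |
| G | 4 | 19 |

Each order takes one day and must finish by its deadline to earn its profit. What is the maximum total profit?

Take jobs in profit order; each goes to the latest open slot no later than its deadline.
By profit: E(d3,62), D(d2,53), B(d1,51), C(d2,49), A(d4,31), F(d4,24), G(d4,19)
E→slot 3; D→slot 2; B→slot 1; C skipped; A→slot 4; F skipped; G skipped.
Profit = 51 + 53 + 62 + 31 = 197

197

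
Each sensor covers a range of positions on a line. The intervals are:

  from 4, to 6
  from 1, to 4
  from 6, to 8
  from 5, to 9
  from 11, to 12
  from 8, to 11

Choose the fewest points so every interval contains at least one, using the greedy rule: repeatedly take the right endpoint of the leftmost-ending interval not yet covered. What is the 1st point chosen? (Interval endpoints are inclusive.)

Process intervals by earliest right end; each time one isn't hit yet, stab at its right endpoint.
Sorted: [1,4] [4,6] [6,8] [5,9] [8,11] [11,12]
{[1,4],[4,6]} hit by 4; {[6,8],[5,9],[8,11]} hit by 8; {[11,12]} hit by 12.
Points: 4, 8, 12 (3 total).

4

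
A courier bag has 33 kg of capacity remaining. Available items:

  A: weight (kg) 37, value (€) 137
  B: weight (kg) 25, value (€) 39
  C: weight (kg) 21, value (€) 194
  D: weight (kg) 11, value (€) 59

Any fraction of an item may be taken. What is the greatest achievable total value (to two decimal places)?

Ratios (sorted): C 9.24, D 5.36, A 3.70, B 1.56
take C (21 @ 194); take D (11 @ 59); take 1/37 of A → 3.70. Capacity used 33/33.
Total value = 256.70

256.70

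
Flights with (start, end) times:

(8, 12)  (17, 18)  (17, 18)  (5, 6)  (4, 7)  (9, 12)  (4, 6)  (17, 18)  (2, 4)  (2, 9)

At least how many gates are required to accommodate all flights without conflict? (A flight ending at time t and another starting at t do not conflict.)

4

The answer is the maximum number of intervals overlapping at any instant.
Events (time:±→running): 2:+→1 2:+→2 4:-→1 4:+→2 4:+→3 5:+→4 … peak 4.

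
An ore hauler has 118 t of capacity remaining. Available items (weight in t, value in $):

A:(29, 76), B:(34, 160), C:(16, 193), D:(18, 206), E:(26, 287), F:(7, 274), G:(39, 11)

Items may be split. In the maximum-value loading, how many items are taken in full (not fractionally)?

Greedy by value/weight ratio, highest first.
Ratios (sorted): F 39.14, C 12.06, D 11.44, E 11.04, B 4.71, A 2.62, G 0.28
take F (7 @ 274); take C (16 @ 193); take D (18 @ 206); take E (26 @ 287); take B (34 @ 160); take 17/29 of A → 44.55. Capacity used 118/118.
5 item(s) taken whole; one partial (take 17/29 of A).

5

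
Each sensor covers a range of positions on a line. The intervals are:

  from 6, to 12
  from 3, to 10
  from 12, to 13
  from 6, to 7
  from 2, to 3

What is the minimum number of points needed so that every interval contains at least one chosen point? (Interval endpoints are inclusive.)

By right end: [2,3]  [6,7]  [3,10]  [6,12]  [12,13]
[2,3] uncovered → point at 3; [6,7] uncovered → point at 7; [12,13] uncovered → point at 13.
Points: 3, 7, 13 (3 total).

3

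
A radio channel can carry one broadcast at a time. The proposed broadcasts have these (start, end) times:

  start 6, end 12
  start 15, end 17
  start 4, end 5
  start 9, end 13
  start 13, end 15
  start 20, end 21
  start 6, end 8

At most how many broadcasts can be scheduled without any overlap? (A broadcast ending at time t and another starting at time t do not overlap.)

6

By end time: (4,5), (6,8), (6,12), (9,13), (13,15), (15,17), (20,21).
Pick (4,5); next start ≥ 5 → (6,8); next start ≥ 8 → (9,13); next start ≥ 13 → (13,15); next start ≥ 15 → (15,17); next start ≥ 17 → (20,21).
Selected 6 broadcasts.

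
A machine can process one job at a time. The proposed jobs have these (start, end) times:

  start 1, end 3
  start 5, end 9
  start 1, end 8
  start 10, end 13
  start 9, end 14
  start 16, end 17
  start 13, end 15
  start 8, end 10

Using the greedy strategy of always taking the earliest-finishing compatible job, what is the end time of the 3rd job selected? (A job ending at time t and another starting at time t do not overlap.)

13

Sort by end time and greedily take each interval whose start is ≥ the last chosen end.
Sorted by end: (1,3)  (1,8)  (5,9)  (8,10)  (10,13)  (9,14)  (13,15)  (16,17)
take (1,3); skip (1,8); take (5,9); take (10,13); skip (9,14); take (13,15); take (16,17).
Selected: (1,3) (5,9) (10,13) (13,15) (16,17)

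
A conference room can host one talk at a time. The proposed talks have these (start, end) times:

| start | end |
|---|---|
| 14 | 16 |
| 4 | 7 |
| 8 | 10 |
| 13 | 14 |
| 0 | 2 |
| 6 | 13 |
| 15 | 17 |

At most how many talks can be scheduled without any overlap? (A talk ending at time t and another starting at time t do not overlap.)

Order by finish time; keep every interval that doesn't clash with the previous kept one.
By end time: (0,2), (4,7), (8,10), (6,13), (13,14), (14,16), (15,17).
Pick (0,2); next start ≥ 2 → (4,7); next start ≥ 7 → (8,10); next start ≥ 10 → (13,14); next start ≥ 14 → (14,16).
Selected 5 talks.

5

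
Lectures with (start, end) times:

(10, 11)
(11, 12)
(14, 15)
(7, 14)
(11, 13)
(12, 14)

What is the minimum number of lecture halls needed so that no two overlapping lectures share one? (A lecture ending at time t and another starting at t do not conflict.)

3

Count concurrent intervals with a sweep; the peak is the room count.
Events (time:±→running): 7:+→1 10:+→2 11:-→1 11:+→2 11:+→3 … peak 3.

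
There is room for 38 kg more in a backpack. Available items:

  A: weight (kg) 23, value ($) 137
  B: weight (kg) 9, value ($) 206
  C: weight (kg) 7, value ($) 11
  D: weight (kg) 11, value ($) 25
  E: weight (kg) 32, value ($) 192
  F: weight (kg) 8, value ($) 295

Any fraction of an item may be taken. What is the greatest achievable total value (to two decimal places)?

Greedy by value/weight ratio, highest first.
Ratios (sorted): F 36.88, B 22.89, E 6.00, A 5.96, D 2.27, C 1.57
take F (8 @ 295); take B (9 @ 206); take 21/32 of E → 126.00. Capacity used 38/38.
Total value = 627.00

627.00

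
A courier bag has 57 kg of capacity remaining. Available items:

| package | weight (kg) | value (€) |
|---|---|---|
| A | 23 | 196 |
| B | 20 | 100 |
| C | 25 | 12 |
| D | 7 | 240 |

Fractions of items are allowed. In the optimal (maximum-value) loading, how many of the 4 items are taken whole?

Order: D (240/7=34.29) > A (196/23=8.52) > B (100/20=5.00) > C (12/25=0.48)
Fill: take D (7 @ 240) → take A (23 @ 196) → take B (20 @ 100) → take 7/25 of C → 3.36; 57/57 used.
3 item(s) taken whole; one partial (take 7/25 of C).

3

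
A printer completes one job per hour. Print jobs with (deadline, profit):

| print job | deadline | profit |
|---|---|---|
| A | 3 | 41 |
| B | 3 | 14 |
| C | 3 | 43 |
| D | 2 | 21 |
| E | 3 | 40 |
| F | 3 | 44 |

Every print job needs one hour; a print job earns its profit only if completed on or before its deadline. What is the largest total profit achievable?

128

Profit order: F=44 C=43 A=41 E=40 D=21 B=14
Assign: F→slot 3, C→slot 2, A→slot 1, E skipped, D skipped, B skipped.
Slots: [1:A] [2:C] [3:F]
Profit = 41 + 43 + 44 = 128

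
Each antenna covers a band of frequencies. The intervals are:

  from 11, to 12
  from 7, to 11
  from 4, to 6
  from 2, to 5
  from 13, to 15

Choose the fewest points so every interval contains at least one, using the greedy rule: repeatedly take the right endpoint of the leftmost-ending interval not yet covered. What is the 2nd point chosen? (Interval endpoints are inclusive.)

Sorted: [2,5] [4,6] [7,11] [11,12] [13,15]
{[2,5],[4,6]} hit by 5; {[7,11],[11,12]} hit by 11; {[13,15]} hit by 15.
Points: 5, 11, 15 (3 total).

11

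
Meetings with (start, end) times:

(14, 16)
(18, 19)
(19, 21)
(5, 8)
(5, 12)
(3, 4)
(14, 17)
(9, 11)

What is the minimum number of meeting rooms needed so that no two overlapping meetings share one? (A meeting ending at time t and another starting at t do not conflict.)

Count concurrent intervals with a sweep; the peak is the room count.
starts: [3, 5, 5, 9, 14, 14, 18, 19]
ends:   [4, 8, 11, 12, 16, 17, 19, 21]
s3→1 e4→0 s5→1 s5→2  — peak 2.

2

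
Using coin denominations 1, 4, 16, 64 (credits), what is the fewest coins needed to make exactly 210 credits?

6

210 = 3×64 + 1×16 + 2×1
Total coins = 3 + 1 + 2 = 6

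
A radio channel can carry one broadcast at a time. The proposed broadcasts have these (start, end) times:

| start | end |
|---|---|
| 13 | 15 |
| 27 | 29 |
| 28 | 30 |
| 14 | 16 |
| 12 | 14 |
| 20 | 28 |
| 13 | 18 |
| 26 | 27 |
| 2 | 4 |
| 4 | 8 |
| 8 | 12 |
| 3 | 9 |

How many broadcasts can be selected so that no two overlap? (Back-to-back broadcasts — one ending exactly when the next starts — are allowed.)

Greedy by earliest finish: after sorting by end time, pick each interval compatible with the last pick.
Sorted by end: (2,4)  (4,8)  (3,9)  (8,12)  (12,14)  (13,15)  (14,16)  (13,18)  (26,27)  (20,28)  (27,29)  (28,30)
take (2,4); take (4,8); skip (3,9); take (8,12); take (12,14); take (14,16); skip (13,18); take (26,27); take (27,29).
Selected 7 broadcasts.

7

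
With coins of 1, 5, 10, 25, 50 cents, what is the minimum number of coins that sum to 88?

6

Greedy: take as many of the largest coin as possible, then repeat with the remainder.
88 = 1×50 + 1×25 + 1×10 + 3×1
Total coins = 1 + 1 + 1 + 3 = 6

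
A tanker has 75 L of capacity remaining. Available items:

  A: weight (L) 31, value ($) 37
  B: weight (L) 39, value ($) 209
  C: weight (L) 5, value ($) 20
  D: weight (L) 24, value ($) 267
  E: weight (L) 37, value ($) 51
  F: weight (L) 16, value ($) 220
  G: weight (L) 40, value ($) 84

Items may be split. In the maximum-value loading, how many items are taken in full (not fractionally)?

2

Ratios (sorted): F 13.75, D 11.12, B 5.36, C 4.00, G 2.10, E 1.38, A 1.19
take F (16 @ 220); take D (24 @ 267); take 35/39 of B → 187.56. Capacity used 75/75.
2 item(s) taken whole; one partial (take 35/39 of B).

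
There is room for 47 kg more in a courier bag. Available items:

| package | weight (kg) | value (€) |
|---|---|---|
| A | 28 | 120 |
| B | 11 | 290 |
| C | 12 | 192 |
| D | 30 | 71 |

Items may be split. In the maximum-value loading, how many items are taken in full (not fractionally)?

2

Sort by value per unit weight and fill in that order.
Ratios (sorted): B 26.36, C 16.00, A 4.29, D 2.37
take B (11 @ 290); take C (12 @ 192); take 24/28 of A → 102.86. Capacity used 47/47.
2 item(s) taken whole; one partial (take 24/28 of A).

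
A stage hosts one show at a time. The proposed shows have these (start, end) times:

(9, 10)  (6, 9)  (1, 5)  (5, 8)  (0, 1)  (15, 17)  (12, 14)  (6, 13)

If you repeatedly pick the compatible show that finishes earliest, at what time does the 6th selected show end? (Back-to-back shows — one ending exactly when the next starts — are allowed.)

Greedy by earliest finish: after sorting by end time, pick each interval compatible with the last pick.
By end time: (0,1), (1,5), (5,8), (6,9), (9,10), (6,13), (12,14), (15,17).
Pick (0,1); next start ≥ 1 → (1,5); next start ≥ 5 → (5,8); next start ≥ 8 → (9,10); next start ≥ 10 → (12,14); next start ≥ 14 → (15,17).
Selected: (0,1) (1,5) (5,8) (9,10) (12,14) (15,17)

17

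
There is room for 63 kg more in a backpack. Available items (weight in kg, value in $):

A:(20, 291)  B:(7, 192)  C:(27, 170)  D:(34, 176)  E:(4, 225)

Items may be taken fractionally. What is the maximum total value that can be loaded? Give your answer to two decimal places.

903.88

Sort by value per unit weight and fill in that order.
Ratios (sorted): E 56.25, B 27.43, A 14.55, C 6.30, D 5.18
take E (4 @ 225); take B (7 @ 192); take A (20 @ 291); take C (27 @ 170); take 5/34 of D → 25.88. Capacity used 63/63.
Total value = 903.88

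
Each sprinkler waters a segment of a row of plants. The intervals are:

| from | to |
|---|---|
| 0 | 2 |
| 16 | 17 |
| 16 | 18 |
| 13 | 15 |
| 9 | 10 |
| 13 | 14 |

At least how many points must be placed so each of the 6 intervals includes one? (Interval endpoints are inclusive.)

4

Process intervals by earliest right end; each time one isn't hit yet, stab at its right endpoint.
By right end: [0,2]  [9,10]  [13,14]  [13,15]  [16,17]  [16,18]
[0,2] uncovered → point at 2; [9,10] uncovered → point at 10; [13,14] uncovered → point at 14; [16,17] uncovered → point at 17.
Points: 2, 10, 14, 17 (4 total).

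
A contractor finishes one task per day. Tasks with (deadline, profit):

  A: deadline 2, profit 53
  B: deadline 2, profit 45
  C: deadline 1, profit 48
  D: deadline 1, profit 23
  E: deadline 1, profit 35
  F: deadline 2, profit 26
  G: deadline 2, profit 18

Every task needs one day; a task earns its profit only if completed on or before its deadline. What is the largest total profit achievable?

Profit order: A=53 C=48 B=45 E=35 F=26 D=23 G=18
Assign: A→slot 2, C→slot 1, B skipped, E skipped, F skipped, D skipped, G skipped.
Slots: [1:C] [2:A]
Profit = 48 + 53 = 101

101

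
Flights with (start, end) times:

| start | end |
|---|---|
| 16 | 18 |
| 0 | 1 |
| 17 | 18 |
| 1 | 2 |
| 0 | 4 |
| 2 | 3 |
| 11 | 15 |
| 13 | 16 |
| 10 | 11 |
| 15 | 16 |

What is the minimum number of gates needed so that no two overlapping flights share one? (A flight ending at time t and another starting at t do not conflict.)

2

Count concurrent intervals with a sweep; the peak is the room count.
starts: [0, 0, 1, 2, 10, 11, 13, 15, 16, 17]
ends:   [1, 2, 3, 4, 11, 15, 16, 16, 18, 18]
s0→1 s0→2  — peak 2.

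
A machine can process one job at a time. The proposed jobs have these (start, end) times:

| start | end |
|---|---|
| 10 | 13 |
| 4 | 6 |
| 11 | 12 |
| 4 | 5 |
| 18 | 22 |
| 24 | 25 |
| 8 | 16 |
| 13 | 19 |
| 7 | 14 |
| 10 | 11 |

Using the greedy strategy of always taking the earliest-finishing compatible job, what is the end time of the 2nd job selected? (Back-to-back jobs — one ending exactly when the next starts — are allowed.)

Greedy by earliest finish: after sorting by end time, pick each interval compatible with the last pick.
Sorted by end: (4,5)  (4,6)  (10,11)  (11,12)  (10,13)  (7,14)  (8,16)  (13,19)  (18,22)  (24,25)
take (4,5); skip (4,6); take (10,11); take (11,12); skip (10,13); skip (7,14); take (13,19); take (24,25).
Selected: (4,5) (10,11) (11,12) (13,19) (24,25)

11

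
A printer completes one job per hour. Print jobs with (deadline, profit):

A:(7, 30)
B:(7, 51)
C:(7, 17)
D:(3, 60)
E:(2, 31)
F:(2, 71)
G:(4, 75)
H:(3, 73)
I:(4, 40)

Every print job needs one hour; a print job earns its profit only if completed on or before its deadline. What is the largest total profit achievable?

377

By profit: G(d4,75), H(d3,73), F(d2,71), D(d3,60), B(d7,51), I(d4,40), E(d2,31), A(d7,30), C(d7,17)
G→slot 4; H→slot 3; F→slot 2; D→slot 1; B→slot 7; I skipped; E skipped; A→slot 6; C→slot 5.
Profit = 60 + 71 + 73 + 75 + 17 + 30 + 51 = 377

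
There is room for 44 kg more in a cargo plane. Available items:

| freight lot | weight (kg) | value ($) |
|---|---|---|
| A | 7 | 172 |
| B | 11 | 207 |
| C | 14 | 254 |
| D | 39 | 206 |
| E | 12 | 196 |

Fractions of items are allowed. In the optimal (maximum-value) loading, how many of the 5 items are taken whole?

4

Ratios (sorted): A 24.57, B 18.82, C 18.14, E 16.33, D 5.28
take A (7 @ 172); take B (11 @ 207); take C (14 @ 254); take E (12 @ 196). Capacity used 44/44.
4 item(s) taken whole.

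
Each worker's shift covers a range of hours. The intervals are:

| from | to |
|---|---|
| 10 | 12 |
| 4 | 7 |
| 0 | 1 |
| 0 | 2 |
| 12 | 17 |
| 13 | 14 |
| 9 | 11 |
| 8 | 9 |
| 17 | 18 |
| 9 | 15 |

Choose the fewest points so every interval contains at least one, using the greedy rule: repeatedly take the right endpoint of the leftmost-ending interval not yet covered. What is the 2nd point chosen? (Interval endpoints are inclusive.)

7

Sorted: [0,1] [0,2] [4,7] [8,9] [9,11] [10,12] [13,14] [9,15] [12,17] [17,18]
{[0,1],[0,2]} hit by 1; {[4,7]} hit by 7; {[8,9],[9,11]} hit by 9; {[10,12]} hit by 12; {[13,14],[9,15],[12,17]} hit by 14; {[17,18]} hit by 18.
Points: 1, 7, 9, 12, 14, 18 (6 total).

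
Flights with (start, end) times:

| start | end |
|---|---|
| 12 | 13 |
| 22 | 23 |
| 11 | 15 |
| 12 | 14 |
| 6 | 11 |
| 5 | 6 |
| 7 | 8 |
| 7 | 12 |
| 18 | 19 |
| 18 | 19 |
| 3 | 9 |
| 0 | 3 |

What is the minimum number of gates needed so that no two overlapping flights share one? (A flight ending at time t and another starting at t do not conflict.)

4

Count concurrent intervals with a sweep; the peak is the room count.
Events (time:±→running): 0:+→1 3:-→0 3:+→1 5:+→2 6:-→1 6:+→2 7:+→3 7:+→4 … peak 4.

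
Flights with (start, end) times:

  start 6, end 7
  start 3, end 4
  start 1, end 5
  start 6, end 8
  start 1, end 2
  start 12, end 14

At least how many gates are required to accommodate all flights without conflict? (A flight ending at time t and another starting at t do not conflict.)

2

starts: [1, 1, 3, 6, 6, 12]
ends:   [2, 4, 5, 7, 8, 14]
s1→1 s1→2  — peak 2.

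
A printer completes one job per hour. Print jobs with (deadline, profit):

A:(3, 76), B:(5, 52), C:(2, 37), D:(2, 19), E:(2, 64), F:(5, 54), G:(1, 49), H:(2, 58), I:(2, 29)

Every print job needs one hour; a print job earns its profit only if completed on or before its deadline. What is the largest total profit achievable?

304

By profit: A(d3,76), E(d2,64), H(d2,58), F(d5,54), B(d5,52), G(d1,49), C(d2,37), I(d2,29), D(d2,19)
A→slot 3; E→slot 2; H→slot 1; F→slot 5; B→slot 4; G skipped; C skipped; I skipped; D skipped.
Profit = 58 + 64 + 76 + 52 + 54 = 304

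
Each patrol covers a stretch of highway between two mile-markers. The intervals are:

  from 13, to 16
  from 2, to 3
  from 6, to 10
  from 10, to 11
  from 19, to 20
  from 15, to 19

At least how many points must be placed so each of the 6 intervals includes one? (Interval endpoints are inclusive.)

Sort by right endpoint; whenever an interval is uncovered, place a point at its right end.
Sorted: [2,3] [6,10] [10,11] [13,16] [15,19] [19,20]
{[2,3]} hit by 3; {[6,10],[10,11]} hit by 10; {[13,16],[15,19]} hit by 16; {[19,20]} hit by 20.
Points: 3, 10, 16, 20 (4 total).

4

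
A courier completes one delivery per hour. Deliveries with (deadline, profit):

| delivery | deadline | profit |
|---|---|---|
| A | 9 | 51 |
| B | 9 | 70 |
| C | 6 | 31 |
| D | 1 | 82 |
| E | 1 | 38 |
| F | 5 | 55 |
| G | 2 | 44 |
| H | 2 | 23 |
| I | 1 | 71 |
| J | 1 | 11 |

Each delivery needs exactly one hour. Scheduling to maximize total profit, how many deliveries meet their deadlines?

6

Sort by profit descending; place each in the latest free slot ≤ its deadline.
By profit: D(d1,82), I(d1,71), B(d9,70), F(d5,55), A(d9,51), G(d2,44), E(d1,38), C(d6,31), H(d2,23), J(d1,11)
D→slot 1; I skipped; B→slot 9; F→slot 5; A→slot 8; G→slot 2; E skipped; C→slot 6; H skipped; J skipped.
6 of 10 scheduled.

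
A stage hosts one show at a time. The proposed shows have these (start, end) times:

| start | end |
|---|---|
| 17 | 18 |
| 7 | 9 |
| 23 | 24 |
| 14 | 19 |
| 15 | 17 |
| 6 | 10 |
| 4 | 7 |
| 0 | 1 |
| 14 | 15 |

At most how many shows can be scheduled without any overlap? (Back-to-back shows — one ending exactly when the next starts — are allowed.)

7

Sorted by end: (0,1)  (4,7)  (7,9)  (6,10)  (14,15)  (15,17)  (17,18)  (14,19)  (23,24)
take (0,1); take (4,7); take (7,9); skip (6,10); take (14,15); take (15,17); take (17,18); take (23,24).
Selected 7 shows.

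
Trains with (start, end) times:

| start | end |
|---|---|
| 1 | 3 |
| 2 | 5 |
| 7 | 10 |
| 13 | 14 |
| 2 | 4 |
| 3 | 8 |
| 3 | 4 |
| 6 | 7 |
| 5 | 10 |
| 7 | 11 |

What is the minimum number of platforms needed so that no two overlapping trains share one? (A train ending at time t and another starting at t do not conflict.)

4

Events (time:±→running): 1:+→1 2:+→2 2:+→3 3:-→2 3:+→3 3:+→4 … peak 4.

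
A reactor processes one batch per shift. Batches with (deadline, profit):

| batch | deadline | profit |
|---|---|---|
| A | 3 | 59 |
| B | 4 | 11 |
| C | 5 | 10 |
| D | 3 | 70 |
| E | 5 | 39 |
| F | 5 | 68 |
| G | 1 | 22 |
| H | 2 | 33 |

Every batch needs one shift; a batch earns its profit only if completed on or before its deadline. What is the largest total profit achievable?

269

Sort by profit descending; place each in the latest free slot ≤ its deadline.
Profit order: D=70 F=68 A=59 E=39 H=33 G=22 B=11 C=10
Assign: D→slot 3, F→slot 5, A→slot 2, E→slot 4, H→slot 1, G skipped, B skipped, C skipped.
Slots: [1:H] [2:A] [3:D] [4:E] [5:F]
Profit = 33 + 59 + 70 + 39 + 68 = 269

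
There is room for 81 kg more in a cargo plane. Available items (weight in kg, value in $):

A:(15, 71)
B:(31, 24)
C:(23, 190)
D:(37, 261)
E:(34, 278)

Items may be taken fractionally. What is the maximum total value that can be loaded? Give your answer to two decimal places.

637.30

Greedy by value/weight ratio, highest first.
Order: C (190/23=8.26) > E (278/34=8.18) > D (261/37=7.05) > A (71/15=4.73) > B (24/31=0.77)
Fill: take C (23 @ 190) → take E (34 @ 278) → take 24/37 of D → 169.30; 81/81 used.
Total value = 637.30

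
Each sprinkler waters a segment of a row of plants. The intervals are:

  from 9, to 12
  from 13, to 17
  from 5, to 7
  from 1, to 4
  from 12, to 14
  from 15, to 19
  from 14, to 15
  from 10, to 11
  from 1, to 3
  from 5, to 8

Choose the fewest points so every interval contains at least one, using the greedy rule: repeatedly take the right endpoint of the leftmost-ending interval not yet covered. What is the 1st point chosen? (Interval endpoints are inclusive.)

By right end: [1,3]  [1,4]  [5,7]  [5,8]  [10,11]  [9,12]  [12,14]  [14,15]  [13,17]  [15,19]
[1,3] uncovered → point at 3; [5,7] uncovered → point at 7; [10,11] uncovered → point at 11; [12,14] uncovered → point at 14; [15,19] uncovered → point at 19.
Points: 3, 7, 11, 14, 19 (5 total).

3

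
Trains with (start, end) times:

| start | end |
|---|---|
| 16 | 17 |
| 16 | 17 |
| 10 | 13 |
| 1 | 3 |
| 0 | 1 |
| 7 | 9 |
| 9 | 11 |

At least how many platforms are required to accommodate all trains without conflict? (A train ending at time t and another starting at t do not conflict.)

2

The answer is the maximum number of intervals overlapping at any instant.
Events (time:±→running): 0:+→1 1:-→0 1:+→1 3:-→0 7:+→1 9:-→0 9:+→1 10:+→2 … peak 2.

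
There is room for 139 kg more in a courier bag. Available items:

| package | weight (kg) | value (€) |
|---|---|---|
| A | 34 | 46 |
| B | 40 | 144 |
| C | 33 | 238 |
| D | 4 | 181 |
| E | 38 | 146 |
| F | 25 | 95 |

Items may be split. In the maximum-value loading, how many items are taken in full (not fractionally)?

4

Greedy by value/weight ratio, highest first.
Ratios (sorted): D 45.25, C 7.21, E 3.84, F 3.80, B 3.60, A 1.35
take D (4 @ 181); take C (33 @ 238); take E (38 @ 146); take F (25 @ 95); take 39/40 of B → 140.40. Capacity used 139/139.
4 item(s) taken whole; one partial (take 39/40 of B).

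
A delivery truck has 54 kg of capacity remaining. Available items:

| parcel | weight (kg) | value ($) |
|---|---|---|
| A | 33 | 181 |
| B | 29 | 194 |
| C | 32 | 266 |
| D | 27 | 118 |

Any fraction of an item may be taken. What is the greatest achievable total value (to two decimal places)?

413.17

Order: C (266/32=8.31) > B (194/29=6.69) > A (181/33=5.48) > D (118/27=4.37)
Fill: take C (32 @ 266) → take 22/29 of B → 147.17; 54/54 used.
Total value = 413.17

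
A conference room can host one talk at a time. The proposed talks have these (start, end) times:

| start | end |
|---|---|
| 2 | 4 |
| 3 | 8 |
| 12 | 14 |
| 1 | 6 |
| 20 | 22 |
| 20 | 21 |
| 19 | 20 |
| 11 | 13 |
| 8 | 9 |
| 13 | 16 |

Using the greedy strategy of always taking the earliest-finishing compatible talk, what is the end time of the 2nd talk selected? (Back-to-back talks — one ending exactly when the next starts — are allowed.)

9

Sort by end time and greedily take each interval whose start is ≥ the last chosen end.
Sorted by end: (2,4)  (1,6)  (3,8)  (8,9)  (11,13)  (12,14)  (13,16)  (19,20)  (20,21)  (20,22)
take (2,4); take (8,9); take (11,13); take (13,16); take (19,20); take (20,21).
Selected: (2,4) (8,9) (11,13) (13,16) (19,20) (20,21)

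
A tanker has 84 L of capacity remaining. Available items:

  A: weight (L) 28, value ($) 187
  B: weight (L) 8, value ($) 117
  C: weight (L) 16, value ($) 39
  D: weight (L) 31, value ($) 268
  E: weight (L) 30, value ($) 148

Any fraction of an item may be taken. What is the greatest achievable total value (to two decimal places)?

655.87

Order: B (117/8=14.62) > D (268/31=8.65) > A (187/28=6.68) > E (148/30=4.93) > C (39/16=2.44)
Fill: take B (8 @ 117) → take D (31 @ 268) → take A (28 @ 187) → take 17/30 of E → 83.87; 84/84 used.
Total value = 655.87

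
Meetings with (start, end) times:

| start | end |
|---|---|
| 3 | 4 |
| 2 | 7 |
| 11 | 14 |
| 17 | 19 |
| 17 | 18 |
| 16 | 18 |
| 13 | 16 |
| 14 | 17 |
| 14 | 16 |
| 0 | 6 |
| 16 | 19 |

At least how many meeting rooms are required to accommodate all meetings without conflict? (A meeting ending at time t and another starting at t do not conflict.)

4

The answer is the maximum number of intervals overlapping at any instant.
Events (time:±→running): 0:+→1 2:+→2 3:+→3 4:-→2 6:-→1 7:-→0 11:+→1 13:+→2 14:-→1 14:+→2 14:+→3 16:-→2 16:-→1 16:+→2 16:+→3 17:-→2 17:+→3 17:+→4 … peak 4.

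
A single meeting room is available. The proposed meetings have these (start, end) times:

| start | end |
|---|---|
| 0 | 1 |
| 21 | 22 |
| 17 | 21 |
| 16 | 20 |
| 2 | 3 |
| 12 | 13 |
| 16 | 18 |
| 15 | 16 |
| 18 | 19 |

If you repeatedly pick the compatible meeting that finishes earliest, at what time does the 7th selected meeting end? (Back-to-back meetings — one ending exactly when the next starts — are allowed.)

Greedy by earliest finish: after sorting by end time, pick each interval compatible with the last pick.
By end time: (0,1), (2,3), (12,13), (15,16), (16,18), (18,19), (16,20), (17,21), (21,22).
Pick (0,1); next start ≥ 1 → (2,3); next start ≥ 3 → (12,13); next start ≥ 13 → (15,16); next start ≥ 16 → (16,18); next start ≥ 18 → (18,19); next start ≥ 19 → (21,22).
Selected: (0,1) (2,3) (12,13) (15,16) (16,18) (18,19) (21,22)

22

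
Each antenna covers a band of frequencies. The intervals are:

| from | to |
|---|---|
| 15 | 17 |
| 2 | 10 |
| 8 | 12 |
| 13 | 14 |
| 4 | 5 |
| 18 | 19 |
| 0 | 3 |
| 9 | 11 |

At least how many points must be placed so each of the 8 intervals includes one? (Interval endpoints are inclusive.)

6

Process intervals by earliest right end; each time one isn't hit yet, stab at its right endpoint.
Sorted: [0,3] [4,5] [2,10] [9,11] [8,12] [13,14] [15,17] [18,19]
{[0,3]} hit by 3; {[4,5],[2,10]} hit by 5; {[9,11],[8,12]} hit by 11; {[13,14]} hit by 14; {[15,17]} hit by 17; {[18,19]} hit by 19.
Points: 3, 5, 11, 14, 17, 19 (6 total).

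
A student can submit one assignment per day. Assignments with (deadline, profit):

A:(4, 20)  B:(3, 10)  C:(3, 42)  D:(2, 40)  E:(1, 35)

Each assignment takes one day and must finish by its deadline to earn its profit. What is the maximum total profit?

137

By profit: C(d3,42), D(d2,40), E(d1,35), A(d4,20), B(d3,10)
C→slot 3; D→slot 2; E→slot 1; A→slot 4; B skipped.
Profit = 35 + 40 + 42 + 20 = 137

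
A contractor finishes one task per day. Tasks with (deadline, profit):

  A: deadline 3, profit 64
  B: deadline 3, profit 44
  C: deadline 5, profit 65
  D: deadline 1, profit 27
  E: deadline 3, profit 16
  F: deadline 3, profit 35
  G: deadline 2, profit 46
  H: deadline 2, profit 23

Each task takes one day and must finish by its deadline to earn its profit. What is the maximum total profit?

219

Sort by profit descending; place each in the latest free slot ≤ its deadline.
By profit: C(d5,65), A(d3,64), G(d2,46), B(d3,44), F(d3,35), D(d1,27), H(d2,23), E(d3,16)
C→slot 5; A→slot 3; G→slot 2; B→slot 1; F skipped; D skipped; H skipped; E skipped.
Profit = 44 + 46 + 64 + 65 = 219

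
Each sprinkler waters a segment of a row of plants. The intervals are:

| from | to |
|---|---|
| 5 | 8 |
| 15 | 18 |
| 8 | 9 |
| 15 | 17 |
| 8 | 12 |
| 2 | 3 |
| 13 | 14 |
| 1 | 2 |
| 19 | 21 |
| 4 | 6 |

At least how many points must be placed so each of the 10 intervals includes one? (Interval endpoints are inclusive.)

Process intervals by earliest right end; each time one isn't hit yet, stab at its right endpoint.
By right end: [1,2]  [2,3]  [4,6]  [5,8]  [8,9]  [8,12]  [13,14]  [15,17]  [15,18]  [19,21]
[1,2] uncovered → point at 2; [4,6] uncovered → point at 6; [8,9] uncovered → point at 9; [13,14] uncovered → point at 14; [15,17] uncovered → point at 17; [19,21] uncovered → point at 21.
Points: 2, 6, 9, 14, 17, 21 (6 total).

6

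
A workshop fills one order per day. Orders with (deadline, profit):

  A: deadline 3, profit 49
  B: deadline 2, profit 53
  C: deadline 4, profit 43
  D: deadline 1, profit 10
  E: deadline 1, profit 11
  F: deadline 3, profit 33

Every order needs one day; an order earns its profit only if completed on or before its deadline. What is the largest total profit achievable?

Take jobs in profit order; each goes to the latest open slot no later than its deadline.
Profit order: B=53 A=49 C=43 F=33 E=11 D=10
Assign: B→slot 2, A→slot 3, C→slot 4, F→slot 1, E skipped, D skipped.
Slots: [1:F] [2:B] [3:A] [4:C]
Profit = 33 + 53 + 49 + 43 = 178

178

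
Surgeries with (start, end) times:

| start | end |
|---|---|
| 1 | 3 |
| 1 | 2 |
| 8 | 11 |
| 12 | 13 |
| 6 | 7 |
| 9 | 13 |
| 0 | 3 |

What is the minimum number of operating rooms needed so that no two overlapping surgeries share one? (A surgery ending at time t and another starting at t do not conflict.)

Count concurrent intervals with a sweep; the peak is the room count.
Events (time:±→running): 0:+→1 1:+→2 1:+→3 … peak 3.

3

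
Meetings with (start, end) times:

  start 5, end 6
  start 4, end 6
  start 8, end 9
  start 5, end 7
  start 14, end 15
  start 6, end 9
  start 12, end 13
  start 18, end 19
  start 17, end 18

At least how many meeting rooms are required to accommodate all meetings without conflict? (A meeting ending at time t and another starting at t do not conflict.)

3

Count concurrent intervals with a sweep; the peak is the room count.
Events (time:±→running): 4:+→1 5:+→2 5:+→3 … peak 3.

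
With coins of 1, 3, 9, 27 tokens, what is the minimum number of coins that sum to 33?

33 − 1×27→6 − 2×3→0
Total coins = 1 + 2 = 3

3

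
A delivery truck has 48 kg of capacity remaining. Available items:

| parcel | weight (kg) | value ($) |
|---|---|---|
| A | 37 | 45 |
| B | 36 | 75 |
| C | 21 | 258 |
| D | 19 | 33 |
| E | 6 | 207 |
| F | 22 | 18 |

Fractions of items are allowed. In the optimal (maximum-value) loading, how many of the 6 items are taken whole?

Order: E (207/6=34.50) > C (258/21=12.29) > B (75/36=2.08) > D (33/19=1.74) > A (45/37=1.22) > F (18/22=0.82)
Fill: take E (6 @ 207) → take C (21 @ 258) → take 21/36 of B → 43.75; 48/48 used.
2 item(s) taken whole; one partial (take 21/36 of B).

2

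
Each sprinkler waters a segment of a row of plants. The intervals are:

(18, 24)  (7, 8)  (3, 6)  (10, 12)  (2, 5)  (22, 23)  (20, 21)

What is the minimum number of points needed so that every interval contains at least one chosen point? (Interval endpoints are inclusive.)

Process intervals by earliest right end; each time one isn't hit yet, stab at its right endpoint.
Sorted: [2,5] [3,6] [7,8] [10,12] [20,21] [22,23] [18,24]
{[2,5],[3,6]} hit by 5; {[7,8]} hit by 8; {[10,12]} hit by 12; {[20,21]} hit by 21; {[22,23],[18,24]} hit by 23.
Points: 5, 8, 12, 21, 23 (5 total).

5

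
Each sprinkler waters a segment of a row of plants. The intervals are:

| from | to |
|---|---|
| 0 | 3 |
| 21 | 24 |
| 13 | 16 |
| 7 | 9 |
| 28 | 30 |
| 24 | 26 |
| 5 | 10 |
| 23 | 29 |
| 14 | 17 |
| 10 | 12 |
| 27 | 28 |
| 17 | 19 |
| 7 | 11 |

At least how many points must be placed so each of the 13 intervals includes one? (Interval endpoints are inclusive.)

Sorted: [0,3] [7,9] [5,10] [7,11] [10,12] [13,16] [14,17] [17,19] [21,24] [24,26] [27,28] [23,29] [28,30]
{[0,3]} hit by 3; {[7,9],[5,10],[7,11]} hit by 9; {[10,12]} hit by 12; {[13,16],[14,17]} hit by 16; {[17,19]} hit by 19; {[21,24],[24,26]} hit by 24; {[27,28],[23,29],[28,30]} hit by 28.
Points: 3, 9, 12, 16, 19, 24, 28 (7 total).

7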